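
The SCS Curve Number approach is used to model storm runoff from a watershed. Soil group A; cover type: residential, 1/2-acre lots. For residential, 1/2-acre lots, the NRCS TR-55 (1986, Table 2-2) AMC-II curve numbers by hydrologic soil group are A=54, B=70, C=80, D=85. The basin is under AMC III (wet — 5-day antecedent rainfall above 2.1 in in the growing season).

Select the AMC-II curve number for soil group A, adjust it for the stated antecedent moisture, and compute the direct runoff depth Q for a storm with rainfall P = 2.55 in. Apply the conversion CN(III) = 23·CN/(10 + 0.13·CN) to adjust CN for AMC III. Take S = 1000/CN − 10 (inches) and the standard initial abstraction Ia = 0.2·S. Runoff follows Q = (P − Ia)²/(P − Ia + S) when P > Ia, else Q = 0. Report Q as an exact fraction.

NRCS table: residential, 1/2-acre lots, soil group A → CN(II) = 54
CN(III) from CN(II)=54: (23·54)/(10 + 0.13·54) = 2700/37 ≈ 72.973
Retention S: 1000/CN − 10 with CN=72.973 → S = 100/27 ≈ 3.704 in
Ia = 0.2S: 0.2·3.704 = 0.741 in (exactly 20/27)
Since P=2.550 > Ia=0.741: effective rainfall P−Ia = 977/540 in
Runoff Q = (P−Ia)²/(P−Ia+S) = (1.809)²/(1.809+3.704) = 954529/1607580 ≈ 0.594 in

Q = 954529/1607580 in ≈ 0.594 in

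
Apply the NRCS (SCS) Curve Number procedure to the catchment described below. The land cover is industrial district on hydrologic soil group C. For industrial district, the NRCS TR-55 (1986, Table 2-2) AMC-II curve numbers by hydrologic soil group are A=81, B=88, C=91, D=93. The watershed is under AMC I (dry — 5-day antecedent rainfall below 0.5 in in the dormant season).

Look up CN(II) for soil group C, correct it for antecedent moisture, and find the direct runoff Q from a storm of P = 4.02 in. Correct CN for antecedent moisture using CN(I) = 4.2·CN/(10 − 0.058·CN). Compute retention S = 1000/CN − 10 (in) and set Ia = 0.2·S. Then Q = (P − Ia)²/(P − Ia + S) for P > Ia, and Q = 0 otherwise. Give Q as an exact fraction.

Q = 1419707041/665442050 in ≈ 2.133 in

NRCS table: industrial district, soil group C → CN(II) = 91
Adjust CN=91 to AMC I: 4.2·91/(10 − 0.058·91) → (1911/5) ÷ (2361/500) = 63700/787 ≈ 80.940
Retention S: 1000/CN − 10 with CN=80.940 → S = 1500/637 ≈ 2.355 in
Ia = 0.2S: 0.2·2.355 = 0.471 in (exactly 300/637)
Excess rainfall: 4.020 − 0.471 = 3.549 in; P > Ia so Q > 0
Q: (113037/31850)² ÷ (188037/31850) = 1419707041/665442050 in (≈ 2.133 in)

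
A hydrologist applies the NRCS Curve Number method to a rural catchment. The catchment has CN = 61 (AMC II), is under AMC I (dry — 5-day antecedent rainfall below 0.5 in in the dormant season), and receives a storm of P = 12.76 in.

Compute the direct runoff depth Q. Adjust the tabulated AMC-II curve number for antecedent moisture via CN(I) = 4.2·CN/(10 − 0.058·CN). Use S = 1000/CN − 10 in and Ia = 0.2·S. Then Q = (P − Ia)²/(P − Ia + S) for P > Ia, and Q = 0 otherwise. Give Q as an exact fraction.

Q = 10756386369/2841823775 in ≈ 3.785 in

Adjust CN=61 to AMC I: 4.2·61/(10 − 0.058·61) → (1281/5) ÷ (3231/500) = 42700/1077 ≈ 39.647
Max retention: S = 1000/(42700/1077) − 10 = 6500/427 in (≈ 15.222 in)
Ia = 0.2·(6500/427) = 1300/427 in ≈ 3.044 in
Excess rainfall: 12.760 − 3.044 = 9.716 in; P > Ia so Q > 0
Q: (103713/10675)² ÷ (266213/10675) = 10756386369/2841823775 in (≈ 3.785 in)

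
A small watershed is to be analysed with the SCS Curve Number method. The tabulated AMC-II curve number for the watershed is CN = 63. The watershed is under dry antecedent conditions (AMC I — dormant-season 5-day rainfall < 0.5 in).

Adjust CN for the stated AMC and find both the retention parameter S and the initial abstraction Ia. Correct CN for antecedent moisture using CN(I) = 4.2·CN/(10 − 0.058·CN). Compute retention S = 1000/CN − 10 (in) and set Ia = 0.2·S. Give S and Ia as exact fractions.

S = 18500/1323 in ≈ 13.983 in; Ia = 3700/1323 in ≈ 2.797 in

Dry (AMC I): CN(I) = 4.2·63/(10 − 0.058·63) = (1323/5)/(3173/500) = 132300/3173 ≈ 41.696
S = 1000/(132300/3173) − 10 = 18500/1323 in ≈ 13.983 in
Ia = 0.2S: 0.2·13.983 = 2.797 in (exactly 3700/1323)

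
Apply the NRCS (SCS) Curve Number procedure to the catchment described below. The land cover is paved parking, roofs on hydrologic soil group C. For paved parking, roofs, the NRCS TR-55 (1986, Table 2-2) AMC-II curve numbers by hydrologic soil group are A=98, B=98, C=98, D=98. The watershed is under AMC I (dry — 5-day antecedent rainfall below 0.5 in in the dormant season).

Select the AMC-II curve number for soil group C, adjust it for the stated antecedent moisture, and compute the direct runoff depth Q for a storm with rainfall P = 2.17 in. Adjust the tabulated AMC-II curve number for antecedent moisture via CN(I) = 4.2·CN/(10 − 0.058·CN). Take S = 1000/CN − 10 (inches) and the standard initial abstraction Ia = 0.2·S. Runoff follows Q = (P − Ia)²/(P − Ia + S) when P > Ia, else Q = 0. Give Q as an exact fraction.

NRCS table: paved parking, roofs, soil group C → CN(II) = 98
Dry (AMC I): CN(I) = 4.2·98/(10 − 0.058·98) = (2058/5)/(1079/250) = 102900/1079 ≈ 95.366
S = 1000/(102900/1079) − 10 = 500/1029 in ≈ 0.486 in
Ia = 0.2·(500/1029) = 100/1029 in ≈ 0.097 in
P − Ia = 2.170 − 0.097 = 213293/102900 ≈ 2.073 in (> 0, runoff occurs)
Runoff Q = (P−Ia)²/(P−Ia+S) = (2.073)²/(2.073+0.486) = 45493903849/27092849700 ≈ 1.679 in

Q = 45493903849/27092849700 in ≈ 1.679 in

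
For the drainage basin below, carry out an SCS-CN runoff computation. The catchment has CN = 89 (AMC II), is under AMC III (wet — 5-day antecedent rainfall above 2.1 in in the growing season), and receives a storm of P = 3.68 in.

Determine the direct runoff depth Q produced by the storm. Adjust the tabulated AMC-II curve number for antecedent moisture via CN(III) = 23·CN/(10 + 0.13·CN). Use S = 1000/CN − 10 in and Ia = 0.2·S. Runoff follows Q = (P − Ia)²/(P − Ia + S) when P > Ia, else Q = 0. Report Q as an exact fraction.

CN(III) from CN(II)=89: (23·89)/(10 + 0.13·89) = 204700/2157 ≈ 94.900
Retention S: 1000/CN − 10 with CN=94.900 → S = 1100/2047 ≈ 0.537 in
Ia = 0.2·(1100/2047) = 220/2047 in ≈ 0.107 in
Since P=3.680 > Ia=0.107: effective rainfall P−Ia = 182824/51175 in
Runoff Q = (P−Ia)²/(P−Ia+S) = (3.573)²/(3.573+0.537) = 8356153744/2690832675 ≈ 3.105 in

Q = 8356153744/2690832675 in ≈ 3.105 in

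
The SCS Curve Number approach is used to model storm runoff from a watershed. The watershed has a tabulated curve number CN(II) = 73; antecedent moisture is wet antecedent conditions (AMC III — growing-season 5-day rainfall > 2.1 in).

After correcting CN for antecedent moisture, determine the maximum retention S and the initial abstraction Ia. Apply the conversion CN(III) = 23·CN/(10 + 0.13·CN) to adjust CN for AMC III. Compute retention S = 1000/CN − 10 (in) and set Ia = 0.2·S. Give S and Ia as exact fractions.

Wet (AMC III): CN(III) = 23·73/(10 + 0.13·73) = 1679/(1949/100) = 167900/1949 ≈ 86.147
S = 1000/(167900/1949) − 10 = 2700/1679 in ≈ 1.608 in
Initial abstraction Ia = S/5 = (2700/1679)/5 = 540/1679 ≈ 0.322 in

S = 2700/1679 in ≈ 1.608 in; Ia = 540/1679 in ≈ 0.322 in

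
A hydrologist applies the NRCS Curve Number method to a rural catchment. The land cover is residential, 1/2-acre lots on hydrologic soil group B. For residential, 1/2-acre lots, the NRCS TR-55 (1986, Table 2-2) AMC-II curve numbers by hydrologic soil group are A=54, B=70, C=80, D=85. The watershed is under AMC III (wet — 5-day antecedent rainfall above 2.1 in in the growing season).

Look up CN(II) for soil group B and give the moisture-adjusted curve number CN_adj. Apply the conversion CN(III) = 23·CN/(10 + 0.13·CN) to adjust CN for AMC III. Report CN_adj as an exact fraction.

CN_adj = 16100/191 ≈ 84.293

NRCS table: residential, 1/2-acre lots, soil group B → CN(II) = 70
Wet (AMC III): CN(III) = 23·70/(10 + 0.13·70) = 1610/(191/10) = 16100/191 ≈ 84.293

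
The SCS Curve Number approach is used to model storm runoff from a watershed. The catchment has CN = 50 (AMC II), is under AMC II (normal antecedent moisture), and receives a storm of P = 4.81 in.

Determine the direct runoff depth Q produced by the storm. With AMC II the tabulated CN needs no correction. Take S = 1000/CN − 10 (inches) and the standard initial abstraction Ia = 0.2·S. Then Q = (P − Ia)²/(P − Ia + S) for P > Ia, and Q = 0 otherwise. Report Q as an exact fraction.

Q = 78961/128100 in ≈ 0.616 in

Average conditions: CN = 50 (no AMC adjustment).
Max retention: S = 1000/50 − 10 = 10 in (≈ 10.000 in)
Ia = 0.2S: 0.2·10.000 = 2.000 in (exactly 2)
P − Ia = 4.810 − 2.000 = 281/100 ≈ 2.810 in (> 0, runoff occurs)
Q = (281/100)²/((281/100) + 10) = (78961/10000)/(1281/100) = 78961/128100 in ≈ 0.616 in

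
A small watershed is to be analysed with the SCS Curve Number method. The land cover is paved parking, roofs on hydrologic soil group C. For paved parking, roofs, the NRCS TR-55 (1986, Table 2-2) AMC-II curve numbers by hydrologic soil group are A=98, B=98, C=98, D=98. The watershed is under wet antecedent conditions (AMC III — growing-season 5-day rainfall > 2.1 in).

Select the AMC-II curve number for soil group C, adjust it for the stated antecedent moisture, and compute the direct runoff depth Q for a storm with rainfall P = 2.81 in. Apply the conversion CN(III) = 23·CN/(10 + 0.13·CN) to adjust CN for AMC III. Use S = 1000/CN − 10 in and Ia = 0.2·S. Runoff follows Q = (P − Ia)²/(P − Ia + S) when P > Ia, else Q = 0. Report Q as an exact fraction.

Q = 99027907969/36592224900 in ≈ 2.706 in

NRCS table: paved parking, roofs, soil group C → CN(II) = 98
CN(III) from CN(II)=98: (23·98)/(10 + 0.13·98) = 112700/1137 ≈ 99.120
Max retention: S = 1000/(112700/1137) − 10 = 100/1127 in (≈ 0.089 in)
Initial abstraction Ia = S/5 = (100/1127)/5 = 20/1127 ≈ 0.018 in
Since P=2.810 > Ia=0.018: effective rainfall P−Ia = 314687/112700 in
Q: (314687/112700)² ÷ (324687/112700) = 99027907969/36592224900 in (≈ 2.706 in)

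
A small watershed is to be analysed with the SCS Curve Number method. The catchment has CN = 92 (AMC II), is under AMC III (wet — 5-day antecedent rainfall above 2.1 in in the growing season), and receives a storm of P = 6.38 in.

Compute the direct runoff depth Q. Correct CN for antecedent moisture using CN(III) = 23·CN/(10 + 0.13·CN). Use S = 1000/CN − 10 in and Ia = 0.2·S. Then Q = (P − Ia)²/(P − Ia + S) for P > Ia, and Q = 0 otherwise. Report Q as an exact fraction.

Wet (AMC III): CN(III) = 23·92/(10 + 0.13·92) = 2116/(549/25) = 52900/549 ≈ 96.357
S = 1000/(52900/549) − 10 = 200/529 in ≈ 0.378 in
Initial abstraction Ia = S/5 = (200/529)/5 = 40/529 ≈ 0.076 in
Since P=6.380 > Ia=0.076: effective rainfall P−Ia = 166751/26450 in
Q: (166751/26450)² ÷ (176751/26450) = 27805896001/4675063950 in (≈ 5.948 in)

Q = 27805896001/4675063950 in ≈ 5.948 in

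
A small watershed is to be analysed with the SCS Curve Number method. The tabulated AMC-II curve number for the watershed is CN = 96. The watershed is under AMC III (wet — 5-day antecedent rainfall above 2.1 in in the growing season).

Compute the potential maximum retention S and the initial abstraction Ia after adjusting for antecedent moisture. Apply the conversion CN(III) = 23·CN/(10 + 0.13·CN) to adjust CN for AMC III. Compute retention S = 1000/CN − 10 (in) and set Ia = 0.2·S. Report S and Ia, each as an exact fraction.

S = 25/138 in ≈ 0.181 in; Ia = 5/138 in ≈ 0.036 in

Adjust CN=96 to AMC III: 23·96/(10 + 0.13·96) → 2208 ÷ (562/25) = 27600/281 ≈ 98.221
Retention S: 1000/CN − 10 with CN=98.221 → S = 25/138 ≈ 0.181 in
Ia = 0.2S: 0.2·0.181 = 0.036 in (exactly 5/138)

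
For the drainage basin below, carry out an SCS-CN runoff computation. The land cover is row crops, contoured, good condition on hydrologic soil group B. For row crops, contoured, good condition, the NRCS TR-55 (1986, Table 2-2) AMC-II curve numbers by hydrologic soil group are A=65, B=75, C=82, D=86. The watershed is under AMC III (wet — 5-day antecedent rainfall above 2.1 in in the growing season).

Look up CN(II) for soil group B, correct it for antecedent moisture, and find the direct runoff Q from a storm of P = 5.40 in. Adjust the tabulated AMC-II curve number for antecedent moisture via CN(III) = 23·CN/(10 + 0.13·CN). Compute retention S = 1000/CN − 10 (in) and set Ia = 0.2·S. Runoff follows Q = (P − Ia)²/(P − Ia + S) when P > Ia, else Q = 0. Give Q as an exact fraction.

NRCS table: row crops, contoured, good condition, soil group B → CN(II) = 75
Wet (AMC III): CN(III) = 23·75/(10 + 0.13·75) = 1725/(79/4) = 6900/79 ≈ 87.342
Retention S: 1000/CN − 10 with CN=87.342 → S = 100/69 ≈ 1.449 in
Initial abstraction Ia = S/5 = (100/69)/5 = 20/69 ≈ 0.290 in
Excess rainfall: 5.400 − 0.290 = 5.110 in; P > Ia so Q > 0
Q = (1763/345)²/((1763/345) + 100/69) = (3108169/119025)/(2263/345) = 3108169/780735 in ≈ 3.981 in

Q = 3108169/780735 in ≈ 3.981 in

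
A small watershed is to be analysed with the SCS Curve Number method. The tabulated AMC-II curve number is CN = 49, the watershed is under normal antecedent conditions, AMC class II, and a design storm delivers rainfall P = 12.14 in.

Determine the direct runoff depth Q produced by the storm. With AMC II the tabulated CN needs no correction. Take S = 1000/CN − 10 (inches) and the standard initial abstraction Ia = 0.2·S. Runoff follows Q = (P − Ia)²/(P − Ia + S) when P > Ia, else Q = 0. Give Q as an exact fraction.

CN(II) = 49; AMC II needs no correction.
Max retention: S = 1000/49 − 10 = 510/49 in (≈ 10.408 in)
Initial abstraction Ia = S/5 = (510/49)/5 = 102/49 ≈ 2.082 in
Excess rainfall: 12.140 − 2.082 = 10.058 in; P > Ia so Q > 0
Runoff Q = (P−Ia)²/(P−Ia+S) = (10.058)²/(10.058+10.408) = 607277449/122850350 ≈ 4.943 in

Q = 607277449/122850350 in ≈ 4.943 in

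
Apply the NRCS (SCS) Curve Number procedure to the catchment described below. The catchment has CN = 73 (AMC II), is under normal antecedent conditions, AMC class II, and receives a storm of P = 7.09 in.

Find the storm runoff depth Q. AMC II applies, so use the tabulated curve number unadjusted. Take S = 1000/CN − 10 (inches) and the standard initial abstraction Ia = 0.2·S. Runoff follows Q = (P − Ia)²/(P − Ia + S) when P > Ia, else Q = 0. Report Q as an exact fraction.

Average conditions: CN = 73 (no AMC adjustment).
Max retention: S = 1000/73 − 10 = 270/73 in (≈ 3.699 in)
Initial abstraction Ia = S/5 = (270/73)/5 = 54/73 ≈ 0.740 in
Since P=7.090 > Ia=0.740: effective rainfall P−Ia = 46357/7300 in
Runoff Q = (P−Ia)²/(P−Ia+S) = (6.350)²/(6.350+3.699) = 2148971449/535506100 ≈ 4.013 in

Q = 2148971449/535506100 in ≈ 4.013 in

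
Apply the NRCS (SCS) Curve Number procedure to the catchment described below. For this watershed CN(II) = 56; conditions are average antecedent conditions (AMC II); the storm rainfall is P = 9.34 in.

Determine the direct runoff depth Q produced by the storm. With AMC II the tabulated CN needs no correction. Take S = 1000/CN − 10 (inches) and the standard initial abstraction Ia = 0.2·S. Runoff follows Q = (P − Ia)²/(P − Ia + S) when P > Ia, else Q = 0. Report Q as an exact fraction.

CN(II) = 56; AMC II needs no correction.
Retention S: 1000/CN − 10 with CN=56.000 → S = 55/7 ≈ 7.857 in
Initial abstraction Ia = S/5 = (55/7)/5 = 11/7 ≈ 1.571 in
P − Ia = 9.340 − 1.571 = 2719/350 ≈ 7.769 in (> 0, runoff occurs)
Q = (2719/350)²/((2719/350) + 55/7) = (7392961/122500)/(5469/350) = 7392961/1914150 in ≈ 3.862 in

Q = 7392961/1914150 in ≈ 3.862 in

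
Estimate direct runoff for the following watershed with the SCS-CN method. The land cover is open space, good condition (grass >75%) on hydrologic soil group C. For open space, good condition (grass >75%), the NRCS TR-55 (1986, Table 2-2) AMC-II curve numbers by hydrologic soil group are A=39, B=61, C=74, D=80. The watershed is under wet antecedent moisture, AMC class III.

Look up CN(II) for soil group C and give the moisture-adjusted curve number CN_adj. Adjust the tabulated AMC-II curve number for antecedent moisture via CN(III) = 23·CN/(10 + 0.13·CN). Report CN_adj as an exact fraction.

CN_adj = 85100/981 ≈ 86.748

NRCS table: open space, good condition (grass >75%), soil group C → CN(II) = 74
Wet (AMC III): CN(III) = 23·74/(10 + 0.13·74) = 1702/(981/50) = 85100/981 ≈ 86.748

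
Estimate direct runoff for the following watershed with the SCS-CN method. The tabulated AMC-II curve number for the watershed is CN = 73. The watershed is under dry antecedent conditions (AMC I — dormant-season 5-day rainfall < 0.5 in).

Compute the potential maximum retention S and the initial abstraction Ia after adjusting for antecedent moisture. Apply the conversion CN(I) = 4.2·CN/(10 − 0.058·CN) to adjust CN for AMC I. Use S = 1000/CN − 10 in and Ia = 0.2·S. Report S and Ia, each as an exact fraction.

S = 4500/511 in ≈ 8.806 in; Ia = 900/511 in ≈ 1.761 in

Dry (AMC I): CN(I) = 4.2·73/(10 − 0.058·73) = (1533/5)/(2883/500) = 51100/961 ≈ 53.174
Retention S: 1000/CN − 10 with CN=53.174 → S = 4500/511 ≈ 8.806 in
Ia = 0.2S: 0.2·8.806 = 1.761 in (exactly 900/511)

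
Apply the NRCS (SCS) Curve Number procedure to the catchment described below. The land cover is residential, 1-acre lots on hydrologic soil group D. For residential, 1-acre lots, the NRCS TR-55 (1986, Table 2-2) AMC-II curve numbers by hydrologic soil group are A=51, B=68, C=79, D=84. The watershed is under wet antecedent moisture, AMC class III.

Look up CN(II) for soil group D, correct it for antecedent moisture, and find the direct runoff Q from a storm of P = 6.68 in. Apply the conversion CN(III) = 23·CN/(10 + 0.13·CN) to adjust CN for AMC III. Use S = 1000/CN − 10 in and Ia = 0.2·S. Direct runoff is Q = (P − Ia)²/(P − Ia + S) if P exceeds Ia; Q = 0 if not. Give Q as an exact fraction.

Q = 6187552921/1070581575 in ≈ 5.780 in

NRCS table: residential, 1-acre lots, soil group D → CN(II) = 84
Wet (AMC III): CN(III) = 23·84/(10 + 0.13·84) = 1932/(523/25) = 48300/523 ≈ 92.352
Max retention: S = 1000/(48300/523) − 10 = 400/483 in (≈ 0.828 in)
Ia = 0.2·(400/483) = 80/483 in ≈ 0.166 in
P − Ia = 6.680 − 0.166 = 78661/12075 ≈ 6.514 in (> 0, runoff occurs)
Runoff Q = (P−Ia)²/(P−Ia+S) = (6.514)²/(6.514+0.828) = 6187552921/1070581575 ≈ 5.780 in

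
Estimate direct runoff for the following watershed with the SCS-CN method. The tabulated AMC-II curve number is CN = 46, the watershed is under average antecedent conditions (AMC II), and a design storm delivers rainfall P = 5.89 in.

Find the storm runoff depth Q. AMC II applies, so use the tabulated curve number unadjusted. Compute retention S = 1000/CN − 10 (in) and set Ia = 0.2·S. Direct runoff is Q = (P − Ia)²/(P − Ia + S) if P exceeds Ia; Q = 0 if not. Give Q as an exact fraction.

Average conditions: CN = 46 (no AMC adjustment).
Max retention: S = 1000/46 − 10 = 270/23 in (≈ 11.739 in)
Ia = 0.2·(270/23) = 54/23 in ≈ 2.348 in
Excess rainfall: 5.890 − 2.348 = 3.542 in; P > Ia so Q > 0
Q: (8147/2300)² ÷ (35147/2300) = 66373609/80838100 in (≈ 0.821 in)

Q = 66373609/80838100 in ≈ 0.821 in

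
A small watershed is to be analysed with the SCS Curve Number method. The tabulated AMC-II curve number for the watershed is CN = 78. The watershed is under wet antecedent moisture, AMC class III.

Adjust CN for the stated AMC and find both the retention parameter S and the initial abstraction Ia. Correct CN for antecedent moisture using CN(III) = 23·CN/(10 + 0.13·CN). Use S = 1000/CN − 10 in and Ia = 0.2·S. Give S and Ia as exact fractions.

CN(III) from CN(II)=78: (23·78)/(10 + 0.13·78) = 89700/1007 ≈ 89.076
Max retention: S = 1000/(89700/1007) − 10 = 1100/897 in (≈ 1.226 in)
Ia = 0.2·(1100/897) = 220/897 in ≈ 0.245 in

S = 1100/897 in ≈ 1.226 in; Ia = 220/897 in ≈ 0.245 in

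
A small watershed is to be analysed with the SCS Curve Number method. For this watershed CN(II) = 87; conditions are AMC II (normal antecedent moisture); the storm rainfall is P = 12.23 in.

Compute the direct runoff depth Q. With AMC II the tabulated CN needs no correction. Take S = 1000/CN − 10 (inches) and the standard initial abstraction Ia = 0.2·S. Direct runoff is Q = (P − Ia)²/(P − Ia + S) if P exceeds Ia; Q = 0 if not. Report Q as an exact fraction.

AMC II — tabulated CN = 87 applies directly.
Retention S: 1000/CN − 10 with CN=87.000 → S = 130/87 ≈ 1.494 in
Initial abstraction Ia = S/5 = (130/87)/5 = 26/87 ≈ 0.299 in
P − Ia = 12.230 − 0.299 = 103801/8700 ≈ 11.931 in (> 0, runoff occurs)
Runoff Q = (P−Ia)²/(P−Ia+S) = (11.931)²/(11.931+1.494) = 10774647601/1016168700 ≈ 10.603 in

Q = 10774647601/1016168700 in ≈ 10.603 in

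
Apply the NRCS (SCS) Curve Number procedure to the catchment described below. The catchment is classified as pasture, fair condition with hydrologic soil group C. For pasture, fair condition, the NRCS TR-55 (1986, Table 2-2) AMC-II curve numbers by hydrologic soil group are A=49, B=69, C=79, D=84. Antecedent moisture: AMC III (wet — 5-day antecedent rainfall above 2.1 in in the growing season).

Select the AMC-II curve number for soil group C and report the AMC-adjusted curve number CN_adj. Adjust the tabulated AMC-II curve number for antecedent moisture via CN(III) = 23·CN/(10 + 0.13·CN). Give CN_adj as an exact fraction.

CN_adj = 181700/2027 ≈ 89.640

NRCS table: pasture, fair condition, soil group C → CN(II) = 79
Adjust CN=79 to AMC III: 23·79/(10 + 0.13·79) → 1817 ÷ (2027/100) = 181700/2027 ≈ 89.640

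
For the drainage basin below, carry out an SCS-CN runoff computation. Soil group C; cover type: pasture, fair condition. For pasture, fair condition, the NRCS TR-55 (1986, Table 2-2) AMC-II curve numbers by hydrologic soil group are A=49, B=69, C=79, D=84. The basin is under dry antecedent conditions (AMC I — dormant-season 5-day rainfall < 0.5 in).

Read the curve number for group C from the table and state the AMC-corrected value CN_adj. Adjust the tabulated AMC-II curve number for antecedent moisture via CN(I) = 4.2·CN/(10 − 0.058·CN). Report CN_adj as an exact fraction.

NRCS table: pasture, fair condition, soil group C → CN(II) = 79
CN(I) from CN(II)=79: (4.2·79)/(10 − 0.058·79) = 7900/129 ≈ 61.240

CN_adj = 7900/129 ≈ 61.240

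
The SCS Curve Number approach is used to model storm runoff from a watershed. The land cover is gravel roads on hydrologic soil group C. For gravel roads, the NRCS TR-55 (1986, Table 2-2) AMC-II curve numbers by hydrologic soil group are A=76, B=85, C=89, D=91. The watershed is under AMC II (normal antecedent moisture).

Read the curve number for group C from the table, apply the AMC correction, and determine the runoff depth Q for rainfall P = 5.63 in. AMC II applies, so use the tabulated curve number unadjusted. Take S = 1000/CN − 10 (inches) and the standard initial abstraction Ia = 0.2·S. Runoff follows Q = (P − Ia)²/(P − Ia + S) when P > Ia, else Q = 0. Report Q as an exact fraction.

Q = 2295080649/524272300 in ≈ 4.378 in

NRCS table: gravel roads, soil group C → CN(II) = 89
Average conditions: CN = 89 (no AMC adjustment).
S = 1000/89 − 10 = 110/89 in ≈ 1.236 in
Initial abstraction Ia = S/5 = (110/89)/5 = 22/89 ≈ 0.247 in
Since P=5.630 > Ia=0.247: effective rainfall P−Ia = 47907/8900 in
Q: (47907/8900)² ÷ (58907/8900) = 2295080649/524272300 in (≈ 4.378 in)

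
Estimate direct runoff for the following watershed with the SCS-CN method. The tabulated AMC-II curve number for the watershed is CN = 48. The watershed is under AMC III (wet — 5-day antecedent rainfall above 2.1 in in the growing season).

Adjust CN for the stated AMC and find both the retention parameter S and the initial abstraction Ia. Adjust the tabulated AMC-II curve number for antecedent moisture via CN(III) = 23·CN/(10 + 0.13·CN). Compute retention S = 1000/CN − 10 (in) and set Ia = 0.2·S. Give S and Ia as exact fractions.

S = 325/69 in ≈ 4.710 in; Ia = 65/69 in ≈ 0.942 in

Adjust CN=48 to AMC III: 23·48/(10 + 0.13·48) → 1104 ÷ (406/25) = 13800/203 ≈ 67.980
S = 1000/(13800/203) − 10 = 325/69 in ≈ 4.710 in
Initial abstraction Ia = S/5 = (325/69)/5 = 65/69 ≈ 0.942 in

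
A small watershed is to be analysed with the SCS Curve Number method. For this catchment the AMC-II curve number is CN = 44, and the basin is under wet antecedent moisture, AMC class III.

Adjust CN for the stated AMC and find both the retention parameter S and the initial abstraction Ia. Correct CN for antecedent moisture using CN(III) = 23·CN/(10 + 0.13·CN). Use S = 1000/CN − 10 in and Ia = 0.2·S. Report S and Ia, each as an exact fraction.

CN(III) from CN(II)=44: (23·44)/(10 + 0.13·44) = 25300/393 ≈ 64.377
Max retention: S = 1000/(25300/393) − 10 = 1400/253 in (≈ 5.534 in)
Initial abstraction Ia = S/5 = (1400/253)/5 = 280/253 ≈ 1.107 in

S = 1400/253 in ≈ 5.534 in; Ia = 280/253 in ≈ 1.107 in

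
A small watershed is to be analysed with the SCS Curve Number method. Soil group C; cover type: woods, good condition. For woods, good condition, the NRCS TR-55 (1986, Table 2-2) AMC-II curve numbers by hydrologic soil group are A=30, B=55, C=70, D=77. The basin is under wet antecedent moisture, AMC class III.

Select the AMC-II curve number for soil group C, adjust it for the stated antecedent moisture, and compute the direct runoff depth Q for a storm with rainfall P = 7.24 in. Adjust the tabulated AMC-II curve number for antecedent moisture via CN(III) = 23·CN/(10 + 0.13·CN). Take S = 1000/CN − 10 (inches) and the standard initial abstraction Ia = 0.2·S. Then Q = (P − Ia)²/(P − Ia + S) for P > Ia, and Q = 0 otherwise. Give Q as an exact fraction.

NRCS table: woods, good condition, soil group C → CN(II) = 70
Adjust CN=70 to AMC III: 23·70/(10 + 0.13·70) → 1610 ÷ (191/10) = 16100/191 ≈ 84.293
Max retention: S = 1000/(16100/191) − 10 = 300/161 in (≈ 1.863 in)
Initial abstraction Ia = S/5 = (300/161)/5 = 60/161 ≈ 0.373 in
Since P=7.240 > Ia=0.373: effective rainfall P−Ia = 27641/4025 in
Q = (27641/4025)²/((27641/4025) + 300/161) = (764024881/16200625)/(35141/4025) = 764024881/141442525 in ≈ 5.402 in

Q = 764024881/141442525 in ≈ 5.402 in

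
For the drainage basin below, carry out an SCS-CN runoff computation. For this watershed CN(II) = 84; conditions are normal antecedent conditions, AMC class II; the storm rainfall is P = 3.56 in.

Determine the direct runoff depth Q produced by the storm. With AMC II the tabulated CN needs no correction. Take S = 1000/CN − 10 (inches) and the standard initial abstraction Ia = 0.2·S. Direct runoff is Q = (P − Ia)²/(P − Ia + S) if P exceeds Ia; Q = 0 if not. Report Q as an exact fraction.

Average conditions: CN = 84 (no AMC adjustment).
Retention S: 1000/CN − 10 with CN=84.000 → S = 40/21 ≈ 1.905 in
Ia = 0.2·(40/21) = 8/21 in ≈ 0.381 in
P − Ia = 3.560 − 0.381 = 1669/525 ≈ 3.179 in (> 0, runoff occurs)
Q = (1669/525)²/((1669/525) + 40/21) = (2785561/275625)/(2669/525) = 2785561/1401225 in ≈ 1.988 in

Q = 2785561/1401225 in ≈ 1.988 in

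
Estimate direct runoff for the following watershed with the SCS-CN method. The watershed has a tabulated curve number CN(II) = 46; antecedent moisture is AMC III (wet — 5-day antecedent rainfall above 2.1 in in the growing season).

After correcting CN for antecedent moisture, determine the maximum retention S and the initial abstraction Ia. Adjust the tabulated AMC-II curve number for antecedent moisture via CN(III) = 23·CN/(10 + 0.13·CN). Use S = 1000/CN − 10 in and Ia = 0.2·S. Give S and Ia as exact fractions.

S = 2700/529 in ≈ 5.104 in; Ia = 540/529 in ≈ 1.021 in

Adjust CN=46 to AMC III: 23·46/(10 + 0.13·46) → 1058 ÷ (799/50) = 52900/799 ≈ 66.208
S = 1000/(52900/799) − 10 = 2700/529 in ≈ 5.104 in
Initial abstraction Ia = S/5 = (2700/529)/5 = 540/529 ≈ 1.021 in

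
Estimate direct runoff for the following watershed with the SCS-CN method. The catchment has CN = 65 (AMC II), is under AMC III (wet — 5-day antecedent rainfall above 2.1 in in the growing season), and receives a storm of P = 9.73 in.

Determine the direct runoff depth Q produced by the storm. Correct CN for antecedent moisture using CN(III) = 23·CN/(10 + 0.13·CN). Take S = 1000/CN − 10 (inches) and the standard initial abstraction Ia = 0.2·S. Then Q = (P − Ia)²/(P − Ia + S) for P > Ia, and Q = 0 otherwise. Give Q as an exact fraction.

CN(III) from CN(II)=65: (23·65)/(10 + 0.13·65) = 29900/369 ≈ 81.030
Retention S: 1000/CN − 10 with CN=81.030 → S = 700/299 ≈ 2.341 in
Initial abstraction Ia = S/5 = (700/299)/5 = 140/299 ≈ 0.468 in
Since P=9.730 > Ia=0.468: effective rainfall P−Ia = 276927/29900 in
Runoff Q = (P−Ia)²/(P−Ia+S) = (9.262)²/(9.262+2.341) = 10955509047/1481873900 ≈ 7.393 in

Q = 10955509047/1481873900 in ≈ 7.393 in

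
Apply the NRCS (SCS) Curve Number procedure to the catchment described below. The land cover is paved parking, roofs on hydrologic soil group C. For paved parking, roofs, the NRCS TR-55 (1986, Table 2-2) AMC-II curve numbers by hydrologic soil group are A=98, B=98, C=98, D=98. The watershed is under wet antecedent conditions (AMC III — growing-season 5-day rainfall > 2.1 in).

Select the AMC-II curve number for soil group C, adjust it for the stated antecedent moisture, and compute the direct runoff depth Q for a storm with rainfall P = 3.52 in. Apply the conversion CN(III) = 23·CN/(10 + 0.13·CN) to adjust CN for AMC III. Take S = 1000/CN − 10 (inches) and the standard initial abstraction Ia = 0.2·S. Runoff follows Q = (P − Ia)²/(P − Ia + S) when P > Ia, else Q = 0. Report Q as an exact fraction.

NRCS table: paved parking, roofs, soil group C → CN(II) = 98
Adjust CN=98 to AMC III: 23·98/(10 + 0.13·98) → 2254 ÷ (1137/50) = 112700/1137 ≈ 99.120
S = 1000/(112700/1137) − 10 = 100/1127 in ≈ 0.089 in
Initial abstraction Ia = S/5 = (100/1127)/5 = 20/1127 ≈ 0.018 in
P − Ia = 3.520 − 0.018 = 98676/28175 ≈ 3.502 in (> 0, runoff occurs)
Runoff Q = (P−Ia)²/(P−Ia+S) = (3.502)²/(3.502+0.089) = 1217119122/356329225 ≈ 3.416 in

Q = 1217119122/356329225 in ≈ 3.416 in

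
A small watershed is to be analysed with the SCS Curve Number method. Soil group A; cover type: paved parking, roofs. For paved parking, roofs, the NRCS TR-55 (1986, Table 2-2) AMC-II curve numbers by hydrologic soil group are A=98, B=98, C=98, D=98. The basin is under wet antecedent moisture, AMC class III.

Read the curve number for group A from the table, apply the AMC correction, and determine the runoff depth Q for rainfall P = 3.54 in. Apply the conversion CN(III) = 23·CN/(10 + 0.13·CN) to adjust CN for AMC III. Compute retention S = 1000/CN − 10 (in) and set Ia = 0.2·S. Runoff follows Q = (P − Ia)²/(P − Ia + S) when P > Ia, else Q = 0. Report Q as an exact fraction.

Q = 39393913441/11466041650 in ≈ 3.436 in

NRCS table: paved parking, roofs, soil group A → CN(II) = 98
CN(III) from CN(II)=98: (23·98)/(10 + 0.13·98) = 112700/1137 ≈ 99.120
Retention S: 1000/CN − 10 with CN=99.120 → S = 100/1127 ≈ 0.089 in
Initial abstraction Ia = S/5 = (100/1127)/5 = 20/1127 ≈ 0.018 in
Excess rainfall: 3.540 − 0.018 = 3.522 in; P > Ia so Q > 0
Q = (198479/56350)²/((198479/56350) + 100/1127) = (39393913441/3175322500)/(203479/56350) = 39393913441/11466041650 in ≈ 3.436 in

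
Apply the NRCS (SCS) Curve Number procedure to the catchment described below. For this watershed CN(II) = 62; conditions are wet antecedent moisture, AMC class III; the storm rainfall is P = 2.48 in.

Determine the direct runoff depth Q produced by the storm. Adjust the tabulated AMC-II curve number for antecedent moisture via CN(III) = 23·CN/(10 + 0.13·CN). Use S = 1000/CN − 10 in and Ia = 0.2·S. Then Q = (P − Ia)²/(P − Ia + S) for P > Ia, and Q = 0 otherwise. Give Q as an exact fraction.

Q = 602253218/732660975 in ≈ 0.822 in

Adjust CN=62 to AMC III: 23·62/(10 + 0.13·62) → 1426 ÷ (903/50) = 71300/903 ≈ 78.959
Retention S: 1000/CN − 10 with CN=78.959 → S = 1900/713 ≈ 2.665 in
Initial abstraction Ia = S/5 = (1900/713)/5 = 380/713 ≈ 0.533 in
Excess rainfall: 2.480 − 0.533 = 1.947 in; P > Ia so Q > 0
Q: (34706/17825)² ÷ (82206/17825) = 602253218/732660975 in (≈ 0.822 in)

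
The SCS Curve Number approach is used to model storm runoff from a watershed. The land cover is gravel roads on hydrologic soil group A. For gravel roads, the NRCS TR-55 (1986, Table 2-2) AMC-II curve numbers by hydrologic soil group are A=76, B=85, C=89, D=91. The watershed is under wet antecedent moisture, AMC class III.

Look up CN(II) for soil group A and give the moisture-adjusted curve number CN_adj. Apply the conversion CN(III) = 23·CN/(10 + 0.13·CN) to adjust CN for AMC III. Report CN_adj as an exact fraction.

NRCS table: gravel roads, soil group A → CN(II) = 76
Wet (AMC III): CN(III) = 23·76/(10 + 0.13·76) = 1748/(497/25) = 43700/497 ≈ 87.928

CN_adj = 43700/497 ≈ 87.928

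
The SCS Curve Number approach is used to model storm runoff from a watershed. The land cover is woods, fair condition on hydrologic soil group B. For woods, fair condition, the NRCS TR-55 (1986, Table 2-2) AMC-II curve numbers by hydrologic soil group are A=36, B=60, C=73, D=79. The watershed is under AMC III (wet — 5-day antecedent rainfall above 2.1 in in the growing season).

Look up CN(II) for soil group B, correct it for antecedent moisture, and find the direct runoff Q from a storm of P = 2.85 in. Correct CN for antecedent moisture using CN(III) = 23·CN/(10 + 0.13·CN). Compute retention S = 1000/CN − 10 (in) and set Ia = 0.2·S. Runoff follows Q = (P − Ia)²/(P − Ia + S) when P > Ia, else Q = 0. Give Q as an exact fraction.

Q = 9815689/9843540 in ≈ 0.997 in

NRCS table: woods, fair condition, soil group B → CN(II) = 60
Wet (AMC III): CN(III) = 23·60/(10 + 0.13·60) = 1380/(89/5) = 6900/89 ≈ 77.528
S = 1000/(6900/89) − 10 = 200/69 in ≈ 2.899 in
Ia = 0.2S: 0.2·2.899 = 0.580 in (exactly 40/69)
Since P=2.850 > Ia=0.580: effective rainfall P−Ia = 3133/1380 in
Q: (3133/1380)² ÷ (7133/1380) = 9815689/9843540 in (≈ 0.997 in)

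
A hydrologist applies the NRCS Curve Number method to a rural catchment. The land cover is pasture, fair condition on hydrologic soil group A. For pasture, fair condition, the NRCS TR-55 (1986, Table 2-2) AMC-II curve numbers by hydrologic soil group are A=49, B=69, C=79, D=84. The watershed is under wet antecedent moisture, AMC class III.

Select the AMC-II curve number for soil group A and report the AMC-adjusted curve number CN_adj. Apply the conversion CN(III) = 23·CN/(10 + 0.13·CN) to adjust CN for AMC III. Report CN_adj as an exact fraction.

NRCS table: pasture, fair condition, soil group A → CN(II) = 49
CN(III) from CN(II)=49: (23·49)/(10 + 0.13·49) = 112700/1637 ≈ 68.845

CN_adj = 112700/1637 ≈ 68.845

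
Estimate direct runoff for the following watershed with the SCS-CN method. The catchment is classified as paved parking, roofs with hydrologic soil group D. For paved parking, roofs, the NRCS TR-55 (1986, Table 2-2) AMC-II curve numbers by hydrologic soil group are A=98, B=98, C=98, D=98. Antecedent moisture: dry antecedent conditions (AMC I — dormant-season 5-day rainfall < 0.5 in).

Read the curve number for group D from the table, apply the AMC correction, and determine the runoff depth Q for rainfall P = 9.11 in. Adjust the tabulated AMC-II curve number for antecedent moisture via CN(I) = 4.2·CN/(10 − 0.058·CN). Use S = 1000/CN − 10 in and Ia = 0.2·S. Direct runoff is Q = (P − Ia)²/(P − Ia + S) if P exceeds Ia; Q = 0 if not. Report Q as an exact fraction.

Q = 860106001561/100576415100 in ≈ 8.552 in

NRCS table: paved parking, roofs, soil group D → CN(II) = 98
CN(I) from CN(II)=98: (4.2·98)/(10 − 0.058·98) = 102900/1079 ≈ 95.366
Retention S: 1000/CN − 10 with CN=95.366 → S = 500/1029 ≈ 0.486 in
Initial abstraction Ia = S/5 = (500/1029)/5 = 100/1029 ≈ 0.097 in
P − Ia = 9.110 − 0.097 = 927419/102900 ≈ 9.013 in (> 0, runoff occurs)
Q = (927419/102900)²/((927419/102900) + 500/1029) = (860106001561/10588410000)/(977419/102900) = 860106001561/100576415100 in ≈ 8.552 in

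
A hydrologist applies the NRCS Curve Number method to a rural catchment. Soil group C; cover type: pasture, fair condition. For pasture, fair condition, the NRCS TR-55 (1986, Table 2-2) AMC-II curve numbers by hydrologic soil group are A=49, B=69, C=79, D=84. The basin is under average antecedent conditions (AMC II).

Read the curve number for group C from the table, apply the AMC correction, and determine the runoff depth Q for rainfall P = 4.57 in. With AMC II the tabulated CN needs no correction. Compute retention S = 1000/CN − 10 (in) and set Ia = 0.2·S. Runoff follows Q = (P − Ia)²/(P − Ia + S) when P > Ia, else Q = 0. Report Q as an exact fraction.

NRCS table: pasture, fair condition, soil group C → CN(II) = 79
CN(II) = 79; AMC II needs no correction.
Max retention: S = 1000/79 − 10 = 210/79 in (≈ 2.658 in)
Ia = 0.2·(210/79) = 42/79 in ≈ 0.532 in
Since P=4.570 > Ia=0.532: effective rainfall P−Ia = 31903/7900 in
Q: (31903/7900)² ÷ (52903/7900) = 1017801409/417933700 in (≈ 2.435 in)

Q = 1017801409/417933700 in ≈ 2.435 in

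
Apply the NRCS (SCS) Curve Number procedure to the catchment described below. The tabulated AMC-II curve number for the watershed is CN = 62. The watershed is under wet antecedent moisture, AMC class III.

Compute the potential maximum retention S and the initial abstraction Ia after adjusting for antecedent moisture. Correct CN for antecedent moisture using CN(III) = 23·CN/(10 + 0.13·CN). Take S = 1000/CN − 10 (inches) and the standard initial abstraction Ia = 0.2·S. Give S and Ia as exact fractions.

CN(III) from CN(II)=62: (23·62)/(10 + 0.13·62) = 71300/903 ≈ 78.959
Max retention: S = 1000/(71300/903) − 10 = 1900/713 in (≈ 2.665 in)
Initial abstraction Ia = S/5 = (1900/713)/5 = 380/713 ≈ 0.533 in

S = 1900/713 in ≈ 2.665 in; Ia = 380/713 in ≈ 0.533 in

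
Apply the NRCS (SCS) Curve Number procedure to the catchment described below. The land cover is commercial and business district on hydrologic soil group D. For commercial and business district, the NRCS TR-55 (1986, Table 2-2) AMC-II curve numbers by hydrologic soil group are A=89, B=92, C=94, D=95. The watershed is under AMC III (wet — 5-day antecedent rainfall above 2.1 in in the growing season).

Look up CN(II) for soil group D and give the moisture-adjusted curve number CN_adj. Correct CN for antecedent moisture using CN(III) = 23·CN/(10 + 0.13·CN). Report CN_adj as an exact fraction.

NRCS table: commercial and business district, soil group D → CN(II) = 95
CN(III) from CN(II)=95: (23·95)/(10 + 0.13·95) = 43700/447 ≈ 97.763

CN_adj = 43700/447 ≈ 97.763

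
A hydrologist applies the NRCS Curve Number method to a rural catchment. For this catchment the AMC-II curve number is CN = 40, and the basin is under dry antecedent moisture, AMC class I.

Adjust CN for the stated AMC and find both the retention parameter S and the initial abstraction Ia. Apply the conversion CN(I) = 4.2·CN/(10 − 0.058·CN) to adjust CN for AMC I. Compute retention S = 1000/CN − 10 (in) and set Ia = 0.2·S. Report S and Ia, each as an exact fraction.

CN(I) from CN(II)=40: (4.2·40)/(10 − 0.058·40) = 175/8 ≈ 21.875
Retention S: 1000/CN − 10 with CN=21.875 → S = 250/7 ≈ 35.714 in
Initial abstraction Ia = S/5 = (250/7)/5 = 50/7 ≈ 7.143 in

S = 250/7 in ≈ 35.714 in; Ia = 50/7 in ≈ 7.143 in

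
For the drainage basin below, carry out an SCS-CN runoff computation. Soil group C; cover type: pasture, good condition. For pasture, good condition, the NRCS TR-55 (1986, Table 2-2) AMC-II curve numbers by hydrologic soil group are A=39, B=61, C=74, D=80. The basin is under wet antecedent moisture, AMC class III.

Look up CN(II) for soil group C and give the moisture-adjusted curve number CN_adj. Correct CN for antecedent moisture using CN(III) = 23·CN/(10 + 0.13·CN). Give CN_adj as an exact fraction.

CN_adj = 85100/981 ≈ 86.748

NRCS table: pasture, good condition, soil group C → CN(II) = 74
Adjust CN=74 to AMC III: 23·74/(10 + 0.13·74) → 1702 ÷ (981/50) = 85100/981 ≈ 86.748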